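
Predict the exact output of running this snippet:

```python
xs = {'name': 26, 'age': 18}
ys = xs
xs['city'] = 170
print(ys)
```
{'name': 26, 'age': 18, 'city': 170}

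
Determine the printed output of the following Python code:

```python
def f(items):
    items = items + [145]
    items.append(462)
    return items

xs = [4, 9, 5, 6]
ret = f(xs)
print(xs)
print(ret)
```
[4, 9, 5, 6]
[4, 9, 5, 6, 145, 462]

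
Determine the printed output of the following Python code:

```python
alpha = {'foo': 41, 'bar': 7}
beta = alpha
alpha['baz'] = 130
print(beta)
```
{'foo': 41, 'bar': 7, 'baz': 130}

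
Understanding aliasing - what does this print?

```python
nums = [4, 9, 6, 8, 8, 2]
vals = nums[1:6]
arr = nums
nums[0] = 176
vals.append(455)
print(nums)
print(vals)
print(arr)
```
[176, 9, 6, 8, 8, 2]
[9, 6, 8, 8, 2, 455]
[176, 9, 6, 8, 8, 2]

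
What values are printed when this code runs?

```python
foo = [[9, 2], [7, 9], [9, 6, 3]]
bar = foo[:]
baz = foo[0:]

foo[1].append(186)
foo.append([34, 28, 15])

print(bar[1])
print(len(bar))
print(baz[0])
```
[7, 9, 186]
3
[9, 2]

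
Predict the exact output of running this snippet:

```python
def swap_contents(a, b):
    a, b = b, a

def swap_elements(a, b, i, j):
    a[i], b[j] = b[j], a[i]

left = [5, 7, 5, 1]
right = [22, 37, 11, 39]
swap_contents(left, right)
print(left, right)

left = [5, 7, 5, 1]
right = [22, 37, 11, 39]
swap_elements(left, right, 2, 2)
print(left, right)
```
[5, 7, 5, 1] [22, 37, 11, 39]
[5, 7, 11, 1] [22, 37, 5, 39]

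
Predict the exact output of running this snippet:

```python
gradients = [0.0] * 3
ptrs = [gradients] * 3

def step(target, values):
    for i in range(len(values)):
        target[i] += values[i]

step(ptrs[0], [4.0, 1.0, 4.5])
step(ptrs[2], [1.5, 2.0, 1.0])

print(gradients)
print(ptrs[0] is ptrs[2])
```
[5.5, 3.0, 5.5]
True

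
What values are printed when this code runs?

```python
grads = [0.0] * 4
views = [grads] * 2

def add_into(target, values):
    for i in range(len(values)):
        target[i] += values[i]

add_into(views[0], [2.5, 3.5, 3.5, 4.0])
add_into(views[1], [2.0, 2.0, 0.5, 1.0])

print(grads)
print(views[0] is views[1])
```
[4.5, 5.5, 4.0, 5.0]
True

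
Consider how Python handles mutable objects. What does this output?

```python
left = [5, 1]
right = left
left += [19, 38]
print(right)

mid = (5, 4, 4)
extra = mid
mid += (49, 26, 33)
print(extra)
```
[5, 1, 19, 38]
(5, 4, 4)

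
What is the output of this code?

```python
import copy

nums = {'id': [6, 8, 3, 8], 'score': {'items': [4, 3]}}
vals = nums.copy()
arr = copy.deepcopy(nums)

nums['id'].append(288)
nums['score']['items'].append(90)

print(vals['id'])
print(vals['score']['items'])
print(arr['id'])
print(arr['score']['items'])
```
[6, 8, 3, 8, 288]
[4, 3, 90]
[6, 8, 3, 8]
[4, 3]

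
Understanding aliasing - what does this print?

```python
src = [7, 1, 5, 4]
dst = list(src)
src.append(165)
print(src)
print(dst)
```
[7, 1, 5, 4, 165]
[7, 1, 5, 4]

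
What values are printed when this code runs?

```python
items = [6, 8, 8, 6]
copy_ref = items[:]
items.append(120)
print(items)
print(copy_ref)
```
[6, 8, 8, 6, 120]
[6, 8, 8, 6]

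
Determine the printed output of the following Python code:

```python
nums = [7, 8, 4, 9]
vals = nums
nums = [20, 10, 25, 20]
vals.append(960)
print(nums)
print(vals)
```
[20, 10, 25, 20]
[7, 8, 4, 9, 960]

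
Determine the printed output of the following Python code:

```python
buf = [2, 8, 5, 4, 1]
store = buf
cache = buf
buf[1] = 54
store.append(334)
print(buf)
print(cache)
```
[2, 54, 5, 4, 1, 334]
[2, 54, 5, 4, 1, 334]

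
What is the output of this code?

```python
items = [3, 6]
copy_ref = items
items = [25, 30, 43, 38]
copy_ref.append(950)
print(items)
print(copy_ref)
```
[25, 30, 43, 38]
[3, 6, 950]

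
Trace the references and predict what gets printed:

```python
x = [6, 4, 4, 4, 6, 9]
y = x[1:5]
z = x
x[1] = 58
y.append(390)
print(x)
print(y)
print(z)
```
[6, 58, 4, 4, 6, 9]
[4, 4, 4, 6, 390]
[6, 58, 4, 4, 6, 9]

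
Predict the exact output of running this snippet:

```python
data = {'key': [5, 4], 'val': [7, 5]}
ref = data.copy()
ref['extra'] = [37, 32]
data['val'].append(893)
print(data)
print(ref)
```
{'key': [5, 4], 'val': [7, 5, 893]}
{'key': [5, 4], 'val': [7, 5, 893], 'extra': [37, 32]}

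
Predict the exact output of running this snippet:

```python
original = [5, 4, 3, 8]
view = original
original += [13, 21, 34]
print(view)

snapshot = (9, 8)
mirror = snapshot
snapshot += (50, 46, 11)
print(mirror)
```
[5, 4, 3, 8, 13, 21, 34]
(9, 8)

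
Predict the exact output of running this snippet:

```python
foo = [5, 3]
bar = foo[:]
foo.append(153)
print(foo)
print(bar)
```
[5, 3, 153]
[5, 3]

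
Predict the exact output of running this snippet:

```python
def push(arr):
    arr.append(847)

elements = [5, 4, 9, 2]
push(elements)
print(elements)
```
[5, 4, 9, 2, 847]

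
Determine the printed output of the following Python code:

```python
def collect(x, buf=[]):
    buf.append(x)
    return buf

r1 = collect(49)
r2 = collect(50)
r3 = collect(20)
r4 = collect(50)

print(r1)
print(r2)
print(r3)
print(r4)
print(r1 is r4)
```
[49, 50, 20, 50]
[49, 50, 20, 50]
[49, 50, 20, 50]
[49, 50, 20, 50]
True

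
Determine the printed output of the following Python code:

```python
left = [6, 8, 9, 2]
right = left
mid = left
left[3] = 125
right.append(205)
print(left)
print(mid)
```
[6, 8, 9, 125, 205]
[6, 8, 9, 125, 205]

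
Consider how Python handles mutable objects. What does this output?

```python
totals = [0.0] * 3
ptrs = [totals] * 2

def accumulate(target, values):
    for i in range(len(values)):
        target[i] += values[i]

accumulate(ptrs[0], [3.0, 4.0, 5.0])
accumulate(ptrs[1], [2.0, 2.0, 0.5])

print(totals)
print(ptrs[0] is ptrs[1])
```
[5.0, 6.0, 5.5]
True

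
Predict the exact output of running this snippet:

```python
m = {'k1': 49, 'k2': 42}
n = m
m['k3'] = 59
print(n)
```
{'k1': 49, 'k2': 42, 'k3': 59}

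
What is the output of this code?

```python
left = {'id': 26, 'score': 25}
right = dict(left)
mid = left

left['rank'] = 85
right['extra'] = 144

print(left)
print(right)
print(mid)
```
{'id': 26, 'score': 25, 'rank': 85}
{'id': 26, 'score': 25, 'extra': 144}
{'id': 26, 'score': 25, 'rank': 85}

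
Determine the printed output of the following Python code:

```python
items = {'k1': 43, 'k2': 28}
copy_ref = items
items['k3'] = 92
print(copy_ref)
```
{'k1': 43, 'k2': 28, 'k3': 92}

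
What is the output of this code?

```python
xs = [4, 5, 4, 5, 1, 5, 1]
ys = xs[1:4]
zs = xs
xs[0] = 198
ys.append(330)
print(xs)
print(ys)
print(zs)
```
[198, 5, 4, 5, 1, 5, 1]
[5, 4, 5, 330]
[198, 5, 4, 5, 1, 5, 1]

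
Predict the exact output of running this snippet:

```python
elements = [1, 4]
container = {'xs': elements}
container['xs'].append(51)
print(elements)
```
[1, 4, 51]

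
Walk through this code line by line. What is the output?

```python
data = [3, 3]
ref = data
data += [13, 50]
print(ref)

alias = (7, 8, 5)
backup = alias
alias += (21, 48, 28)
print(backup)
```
[3, 3, 13, 50]
(7, 8, 5)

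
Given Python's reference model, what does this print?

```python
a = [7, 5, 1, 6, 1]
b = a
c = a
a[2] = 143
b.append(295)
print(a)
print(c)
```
[7, 5, 143, 6, 1, 295]
[7, 5, 143, 6, 1, 295]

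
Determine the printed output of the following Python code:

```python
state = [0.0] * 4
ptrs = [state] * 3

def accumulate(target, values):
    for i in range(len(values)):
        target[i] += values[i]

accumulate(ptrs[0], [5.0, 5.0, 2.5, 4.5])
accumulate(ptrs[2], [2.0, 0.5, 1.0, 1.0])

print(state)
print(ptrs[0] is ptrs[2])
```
[7.0, 5.5, 3.5, 5.5]
True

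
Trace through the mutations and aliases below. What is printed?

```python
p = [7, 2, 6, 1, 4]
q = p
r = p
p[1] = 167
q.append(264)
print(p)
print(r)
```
[7, 167, 6, 1, 4, 264]
[7, 167, 6, 1, 4, 264]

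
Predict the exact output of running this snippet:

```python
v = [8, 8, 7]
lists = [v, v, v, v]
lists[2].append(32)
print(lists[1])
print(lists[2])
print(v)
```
[8, 8, 7, 32]
[8, 8, 7, 32]
[8, 8, 7, 32]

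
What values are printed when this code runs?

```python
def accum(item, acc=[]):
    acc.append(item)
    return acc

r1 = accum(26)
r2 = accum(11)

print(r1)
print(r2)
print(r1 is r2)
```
[26, 11]
[26, 11]
True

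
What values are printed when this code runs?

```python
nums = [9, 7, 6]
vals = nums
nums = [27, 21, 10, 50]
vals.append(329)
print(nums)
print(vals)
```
[27, 21, 10, 50]
[9, 7, 6, 329]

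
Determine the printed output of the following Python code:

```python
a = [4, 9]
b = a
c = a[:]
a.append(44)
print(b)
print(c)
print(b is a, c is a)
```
[4, 9, 44]
[4, 9]
True False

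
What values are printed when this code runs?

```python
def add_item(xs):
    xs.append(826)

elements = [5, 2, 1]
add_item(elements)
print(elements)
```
[5, 2, 1, 826]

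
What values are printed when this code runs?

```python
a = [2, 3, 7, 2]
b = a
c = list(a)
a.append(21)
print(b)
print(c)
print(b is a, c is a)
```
[2, 3, 7, 2, 21]
[2, 3, 7, 2]
True False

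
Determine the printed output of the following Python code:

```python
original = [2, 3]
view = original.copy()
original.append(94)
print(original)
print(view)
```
[2, 3, 94]
[2, 3]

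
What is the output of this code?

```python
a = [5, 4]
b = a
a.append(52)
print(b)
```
[5, 4, 52]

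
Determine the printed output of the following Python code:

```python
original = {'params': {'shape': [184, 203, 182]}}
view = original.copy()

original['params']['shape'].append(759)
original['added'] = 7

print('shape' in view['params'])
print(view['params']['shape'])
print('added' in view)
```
True
[184, 203, 182, 759]
False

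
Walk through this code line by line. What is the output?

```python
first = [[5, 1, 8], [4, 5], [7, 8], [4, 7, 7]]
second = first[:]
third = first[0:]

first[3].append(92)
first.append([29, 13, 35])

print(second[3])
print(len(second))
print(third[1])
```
[4, 7, 7, 92]
4
[4, 5]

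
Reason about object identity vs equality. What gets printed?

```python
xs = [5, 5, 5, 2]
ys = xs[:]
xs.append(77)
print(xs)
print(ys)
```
[5, 5, 5, 2, 77]
[5, 5, 5, 2]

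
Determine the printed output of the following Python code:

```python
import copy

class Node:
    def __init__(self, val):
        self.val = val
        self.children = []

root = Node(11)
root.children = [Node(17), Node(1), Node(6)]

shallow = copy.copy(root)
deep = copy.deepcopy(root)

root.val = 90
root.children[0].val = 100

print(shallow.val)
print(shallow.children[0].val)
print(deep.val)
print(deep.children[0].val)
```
11
100
11
17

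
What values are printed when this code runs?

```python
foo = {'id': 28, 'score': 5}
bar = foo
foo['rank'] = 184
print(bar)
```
{'id': 28, 'score': 5, 'rank': 184}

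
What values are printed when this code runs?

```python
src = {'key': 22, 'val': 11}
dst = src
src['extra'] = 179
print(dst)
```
{'key': 22, 'val': 11, 'extra': 179}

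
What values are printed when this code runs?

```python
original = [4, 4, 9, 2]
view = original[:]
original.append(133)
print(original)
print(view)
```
[4, 4, 9, 2, 133]
[4, 4, 9, 2]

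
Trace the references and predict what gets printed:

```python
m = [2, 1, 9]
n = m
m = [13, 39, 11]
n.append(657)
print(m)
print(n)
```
[13, 39, 11]
[2, 1, 9, 657]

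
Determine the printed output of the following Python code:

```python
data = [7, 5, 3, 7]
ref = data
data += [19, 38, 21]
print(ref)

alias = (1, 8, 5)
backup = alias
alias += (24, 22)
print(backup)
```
[7, 5, 3, 7, 19, 38, 21]
(1, 8, 5)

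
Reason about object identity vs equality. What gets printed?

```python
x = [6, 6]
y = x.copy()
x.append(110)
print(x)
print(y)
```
[6, 6, 110]
[6, 6]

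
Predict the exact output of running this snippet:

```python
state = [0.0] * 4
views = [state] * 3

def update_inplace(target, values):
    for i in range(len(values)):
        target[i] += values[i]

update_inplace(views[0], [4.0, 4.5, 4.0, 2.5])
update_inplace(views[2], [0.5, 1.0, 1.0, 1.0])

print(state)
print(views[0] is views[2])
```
[4.5, 5.5, 5.0, 3.5]
True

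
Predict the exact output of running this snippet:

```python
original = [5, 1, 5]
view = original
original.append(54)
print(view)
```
[5, 1, 5, 54]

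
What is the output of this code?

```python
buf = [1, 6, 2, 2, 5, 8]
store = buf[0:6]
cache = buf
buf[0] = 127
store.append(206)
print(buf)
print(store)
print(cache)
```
[127, 6, 2, 2, 5, 8]
[1, 6, 2, 2, 5, 8, 206]
[127, 6, 2, 2, 5, 8]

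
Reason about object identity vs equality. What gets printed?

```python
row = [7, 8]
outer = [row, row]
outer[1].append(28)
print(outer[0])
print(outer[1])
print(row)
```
[7, 8, 28]
[7, 8, 28]
[7, 8, 28]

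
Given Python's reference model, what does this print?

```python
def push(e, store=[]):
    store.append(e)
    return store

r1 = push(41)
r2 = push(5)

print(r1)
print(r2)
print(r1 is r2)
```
[41, 5]
[41, 5]
True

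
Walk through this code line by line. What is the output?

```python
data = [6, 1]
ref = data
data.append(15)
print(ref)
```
[6, 1, 15]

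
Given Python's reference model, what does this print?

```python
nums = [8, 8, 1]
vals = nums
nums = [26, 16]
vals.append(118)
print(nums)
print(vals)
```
[26, 16]
[8, 8, 1, 118]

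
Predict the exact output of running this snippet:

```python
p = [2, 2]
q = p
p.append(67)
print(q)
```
[2, 2, 67]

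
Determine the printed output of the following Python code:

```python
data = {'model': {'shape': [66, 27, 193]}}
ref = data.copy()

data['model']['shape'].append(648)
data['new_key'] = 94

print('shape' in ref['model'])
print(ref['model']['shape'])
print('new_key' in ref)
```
True
[66, 27, 193, 648]
False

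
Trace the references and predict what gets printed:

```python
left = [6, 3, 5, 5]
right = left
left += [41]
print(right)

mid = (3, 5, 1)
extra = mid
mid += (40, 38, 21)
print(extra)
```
[6, 3, 5, 5, 41]
(3, 5, 1)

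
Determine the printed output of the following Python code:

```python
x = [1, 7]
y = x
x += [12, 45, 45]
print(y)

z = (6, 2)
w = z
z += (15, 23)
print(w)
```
[1, 7, 12, 45, 45]
(6, 2)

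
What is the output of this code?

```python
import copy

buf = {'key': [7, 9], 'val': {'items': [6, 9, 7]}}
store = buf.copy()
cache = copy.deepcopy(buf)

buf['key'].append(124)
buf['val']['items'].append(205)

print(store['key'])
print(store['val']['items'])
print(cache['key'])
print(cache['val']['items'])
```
[7, 9, 124]
[6, 9, 7, 205]
[7, 9]
[6, 9, 7]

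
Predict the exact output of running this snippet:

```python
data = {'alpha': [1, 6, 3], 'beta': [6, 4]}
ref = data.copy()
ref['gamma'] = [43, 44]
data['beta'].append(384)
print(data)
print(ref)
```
{'alpha': [1, 6, 3], 'beta': [6, 4, 384]}
{'alpha': [1, 6, 3], 'beta': [6, 4, 384], 'gamma': [43, 44]}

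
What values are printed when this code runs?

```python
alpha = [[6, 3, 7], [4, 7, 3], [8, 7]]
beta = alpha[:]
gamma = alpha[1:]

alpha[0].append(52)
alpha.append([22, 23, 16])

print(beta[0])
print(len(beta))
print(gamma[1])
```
[6, 3, 7, 52]
3
[8, 7]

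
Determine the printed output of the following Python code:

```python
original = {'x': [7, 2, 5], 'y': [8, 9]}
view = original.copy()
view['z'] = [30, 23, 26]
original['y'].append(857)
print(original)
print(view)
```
{'x': [7, 2, 5], 'y': [8, 9, 857]}
{'x': [7, 2, 5], 'y': [8, 9, 857], 'z': [30, 23, 26]}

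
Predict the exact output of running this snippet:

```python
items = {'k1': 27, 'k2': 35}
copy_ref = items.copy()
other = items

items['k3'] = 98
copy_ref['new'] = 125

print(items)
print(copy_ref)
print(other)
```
{'k1': 27, 'k2': 35, 'k3': 98}
{'k1': 27, 'k2': 35, 'new': 125}
{'k1': 27, 'k2': 35, 'k3': 98}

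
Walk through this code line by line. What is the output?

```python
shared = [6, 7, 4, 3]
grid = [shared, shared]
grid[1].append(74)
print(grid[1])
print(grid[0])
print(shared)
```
[6, 7, 4, 3, 74]
[6, 7, 4, 3, 74]
[6, 7, 4, 3, 74]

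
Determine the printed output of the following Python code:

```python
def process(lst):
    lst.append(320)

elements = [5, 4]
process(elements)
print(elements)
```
[5, 4, 320]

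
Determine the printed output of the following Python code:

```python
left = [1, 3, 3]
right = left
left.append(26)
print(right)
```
[1, 3, 3, 26]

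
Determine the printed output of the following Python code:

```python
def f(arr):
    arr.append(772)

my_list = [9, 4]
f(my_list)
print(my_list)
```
[9, 4, 772]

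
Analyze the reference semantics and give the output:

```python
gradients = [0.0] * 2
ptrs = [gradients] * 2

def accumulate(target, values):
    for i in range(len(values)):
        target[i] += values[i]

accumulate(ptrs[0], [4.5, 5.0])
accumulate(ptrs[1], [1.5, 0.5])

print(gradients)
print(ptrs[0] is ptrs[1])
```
[6.0, 5.5]
True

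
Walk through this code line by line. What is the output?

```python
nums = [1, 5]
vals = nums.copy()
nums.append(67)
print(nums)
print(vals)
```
[1, 5, 67]
[1, 5]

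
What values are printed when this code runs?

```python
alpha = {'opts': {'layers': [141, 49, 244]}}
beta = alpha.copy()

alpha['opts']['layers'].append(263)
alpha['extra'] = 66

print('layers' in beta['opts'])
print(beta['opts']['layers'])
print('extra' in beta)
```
True
[141, 49, 244, 263]
False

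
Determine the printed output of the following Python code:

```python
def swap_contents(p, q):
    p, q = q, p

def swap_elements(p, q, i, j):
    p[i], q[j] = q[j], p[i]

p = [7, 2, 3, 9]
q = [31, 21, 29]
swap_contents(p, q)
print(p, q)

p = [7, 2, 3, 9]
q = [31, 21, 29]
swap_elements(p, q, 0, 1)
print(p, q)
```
[7, 2, 3, 9] [31, 21, 29]
[21, 2, 3, 9] [31, 7, 29]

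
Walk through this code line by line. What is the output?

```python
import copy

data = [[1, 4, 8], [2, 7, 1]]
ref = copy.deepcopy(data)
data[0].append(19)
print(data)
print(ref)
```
[[1, 4, 8, 19], [2, 7, 1]]
[[1, 4, 8], [2, 7, 1]]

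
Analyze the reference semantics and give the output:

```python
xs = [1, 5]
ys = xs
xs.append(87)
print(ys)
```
[1, 5, 87]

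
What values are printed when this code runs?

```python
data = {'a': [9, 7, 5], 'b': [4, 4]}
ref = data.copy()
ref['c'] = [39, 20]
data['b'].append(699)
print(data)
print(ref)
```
{'a': [9, 7, 5], 'b': [4, 4, 699]}
{'a': [9, 7, 5], 'b': [4, 4, 699], 'c': [39, 20]}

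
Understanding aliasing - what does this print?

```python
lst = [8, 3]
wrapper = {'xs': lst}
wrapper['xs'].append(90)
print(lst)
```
[8, 3, 90]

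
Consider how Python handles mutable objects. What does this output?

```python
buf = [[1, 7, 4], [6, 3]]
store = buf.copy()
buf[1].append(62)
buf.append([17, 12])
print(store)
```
[[1, 7, 4], [6, 3, 62]]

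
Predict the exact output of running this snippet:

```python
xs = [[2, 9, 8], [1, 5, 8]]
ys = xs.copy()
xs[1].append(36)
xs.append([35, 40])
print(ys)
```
[[2, 9, 8], [1, 5, 8, 36]]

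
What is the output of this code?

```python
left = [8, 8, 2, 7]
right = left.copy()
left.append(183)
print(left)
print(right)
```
[8, 8, 2, 7, 183]
[8, 8, 2, 7]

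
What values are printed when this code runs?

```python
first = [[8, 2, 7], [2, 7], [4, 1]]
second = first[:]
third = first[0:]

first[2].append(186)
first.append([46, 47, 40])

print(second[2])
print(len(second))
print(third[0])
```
[4, 1, 186]
3
[8, 2, 7]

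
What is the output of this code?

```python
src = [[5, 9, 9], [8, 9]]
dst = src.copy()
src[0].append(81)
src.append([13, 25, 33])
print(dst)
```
[[5, 9, 9, 81], [8, 9]]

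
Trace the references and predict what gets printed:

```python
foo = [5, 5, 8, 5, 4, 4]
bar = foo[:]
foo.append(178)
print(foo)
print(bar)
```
[5, 5, 8, 5, 4, 4, 178]
[5, 5, 8, 5, 4, 4]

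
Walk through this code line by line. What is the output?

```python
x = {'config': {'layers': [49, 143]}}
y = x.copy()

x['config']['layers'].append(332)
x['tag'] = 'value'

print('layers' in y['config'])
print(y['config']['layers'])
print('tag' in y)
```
True
[49, 143, 332]
False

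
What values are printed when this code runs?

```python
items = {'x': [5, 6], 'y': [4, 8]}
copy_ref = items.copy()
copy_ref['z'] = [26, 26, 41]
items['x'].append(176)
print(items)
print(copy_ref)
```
{'x': [5, 6, 176], 'y': [4, 8]}
{'x': [5, 6, 176], 'y': [4, 8], 'z': [26, 26, 41]}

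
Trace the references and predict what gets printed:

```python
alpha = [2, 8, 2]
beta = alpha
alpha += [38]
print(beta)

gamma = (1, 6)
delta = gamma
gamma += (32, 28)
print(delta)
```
[2, 8, 2, 38]
(1, 6)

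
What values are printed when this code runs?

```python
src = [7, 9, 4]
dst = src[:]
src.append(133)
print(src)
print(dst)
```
[7, 9, 4, 133]
[7, 9, 4]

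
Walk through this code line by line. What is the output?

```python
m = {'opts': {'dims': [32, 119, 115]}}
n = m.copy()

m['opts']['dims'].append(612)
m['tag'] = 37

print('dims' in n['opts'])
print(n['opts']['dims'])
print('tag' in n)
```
True
[32, 119, 115, 612]
False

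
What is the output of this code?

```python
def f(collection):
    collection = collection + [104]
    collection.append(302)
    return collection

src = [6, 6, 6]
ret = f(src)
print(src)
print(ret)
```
[6, 6, 6]
[6, 6, 6, 104, 302]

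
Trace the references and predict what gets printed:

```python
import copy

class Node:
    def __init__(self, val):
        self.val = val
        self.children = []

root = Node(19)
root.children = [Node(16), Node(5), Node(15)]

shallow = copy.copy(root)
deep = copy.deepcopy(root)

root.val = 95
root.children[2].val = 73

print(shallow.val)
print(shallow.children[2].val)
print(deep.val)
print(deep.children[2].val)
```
19
73
19
15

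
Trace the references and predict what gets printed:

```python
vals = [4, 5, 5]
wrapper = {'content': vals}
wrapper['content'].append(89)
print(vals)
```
[4, 5, 5, 89]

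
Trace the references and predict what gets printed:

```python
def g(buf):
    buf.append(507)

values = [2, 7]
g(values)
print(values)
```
[2, 7, 507]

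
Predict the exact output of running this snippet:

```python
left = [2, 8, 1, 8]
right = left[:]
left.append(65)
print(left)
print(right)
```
[2, 8, 1, 8, 65]
[2, 8, 1, 8]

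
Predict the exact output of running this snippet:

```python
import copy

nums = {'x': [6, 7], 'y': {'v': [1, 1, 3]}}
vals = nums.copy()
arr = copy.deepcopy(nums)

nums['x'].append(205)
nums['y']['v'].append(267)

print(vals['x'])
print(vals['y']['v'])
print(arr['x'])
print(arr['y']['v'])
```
[6, 7, 205]
[1, 1, 3, 267]
[6, 7]
[1, 1, 3]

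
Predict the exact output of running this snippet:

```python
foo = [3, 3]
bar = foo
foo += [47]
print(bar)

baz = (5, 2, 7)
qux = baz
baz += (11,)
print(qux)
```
[3, 3, 47]
(5, 2, 7)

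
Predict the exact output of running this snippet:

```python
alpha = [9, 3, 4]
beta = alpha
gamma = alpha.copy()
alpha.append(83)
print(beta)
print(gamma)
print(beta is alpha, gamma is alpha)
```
[9, 3, 4, 83]
[9, 3, 4]
True False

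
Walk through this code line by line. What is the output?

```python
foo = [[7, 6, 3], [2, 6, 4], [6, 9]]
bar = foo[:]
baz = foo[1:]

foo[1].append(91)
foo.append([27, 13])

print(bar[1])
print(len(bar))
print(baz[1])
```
[2, 6, 4, 91]
3
[6, 9]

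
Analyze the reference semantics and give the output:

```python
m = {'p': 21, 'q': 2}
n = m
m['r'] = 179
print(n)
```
{'p': 21, 'q': 2, 'r': 179}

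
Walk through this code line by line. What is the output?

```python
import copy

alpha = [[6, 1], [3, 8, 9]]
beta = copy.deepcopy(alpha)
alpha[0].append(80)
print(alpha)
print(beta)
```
[[6, 1, 80], [3, 8, 9]]
[[6, 1], [3, 8, 9]]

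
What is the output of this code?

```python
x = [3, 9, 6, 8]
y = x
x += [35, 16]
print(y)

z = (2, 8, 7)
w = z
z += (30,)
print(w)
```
[3, 9, 6, 8, 35, 16]
(2, 8, 7)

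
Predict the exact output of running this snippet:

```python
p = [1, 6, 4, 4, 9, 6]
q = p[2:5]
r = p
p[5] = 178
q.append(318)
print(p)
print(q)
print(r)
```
[1, 6, 4, 4, 9, 178]
[4, 4, 9, 318]
[1, 6, 4, 4, 9, 178]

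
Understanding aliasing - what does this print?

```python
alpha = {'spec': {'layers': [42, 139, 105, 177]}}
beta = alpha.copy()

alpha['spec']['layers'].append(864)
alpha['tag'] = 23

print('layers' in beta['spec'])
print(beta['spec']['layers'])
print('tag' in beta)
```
True
[42, 139, 105, 177, 864]
False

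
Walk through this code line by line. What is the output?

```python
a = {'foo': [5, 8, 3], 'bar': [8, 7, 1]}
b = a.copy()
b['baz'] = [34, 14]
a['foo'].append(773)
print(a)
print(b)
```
{'foo': [5, 8, 3, 773], 'bar': [8, 7, 1]}
{'foo': [5, 8, 3, 773], 'bar': [8, 7, 1], 'baz': [34, 14]}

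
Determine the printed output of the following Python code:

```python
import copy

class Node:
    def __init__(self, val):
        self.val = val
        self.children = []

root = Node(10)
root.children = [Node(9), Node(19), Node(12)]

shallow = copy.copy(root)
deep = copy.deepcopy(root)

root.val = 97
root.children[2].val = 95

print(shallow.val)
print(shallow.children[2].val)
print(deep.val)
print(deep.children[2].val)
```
10
95
10
12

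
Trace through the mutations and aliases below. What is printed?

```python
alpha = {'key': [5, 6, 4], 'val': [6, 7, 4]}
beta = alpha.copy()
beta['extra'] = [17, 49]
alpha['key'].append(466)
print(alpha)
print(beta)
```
{'key': [5, 6, 4, 466], 'val': [6, 7, 4]}
{'key': [5, 6, 4, 466], 'val': [6, 7, 4], 'extra': [17, 49]}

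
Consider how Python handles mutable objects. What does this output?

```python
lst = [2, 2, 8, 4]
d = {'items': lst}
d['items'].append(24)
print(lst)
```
[2, 2, 8, 4, 24]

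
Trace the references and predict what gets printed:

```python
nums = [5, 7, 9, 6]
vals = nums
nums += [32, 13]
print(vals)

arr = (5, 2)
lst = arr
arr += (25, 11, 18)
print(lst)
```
[5, 7, 9, 6, 32, 13]
(5, 2)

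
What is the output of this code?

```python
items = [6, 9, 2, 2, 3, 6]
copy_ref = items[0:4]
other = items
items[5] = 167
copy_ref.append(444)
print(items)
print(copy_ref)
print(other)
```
[6, 9, 2, 2, 3, 167]
[6, 9, 2, 2, 444]
[6, 9, 2, 2, 3, 167]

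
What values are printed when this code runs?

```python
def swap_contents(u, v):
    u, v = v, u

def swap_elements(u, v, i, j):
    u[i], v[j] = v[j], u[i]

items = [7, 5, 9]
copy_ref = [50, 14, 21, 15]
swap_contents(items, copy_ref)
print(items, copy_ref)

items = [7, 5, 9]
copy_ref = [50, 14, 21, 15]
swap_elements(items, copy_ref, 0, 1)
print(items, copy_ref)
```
[7, 5, 9] [50, 14, 21, 15]
[14, 5, 9] [50, 7, 21, 15]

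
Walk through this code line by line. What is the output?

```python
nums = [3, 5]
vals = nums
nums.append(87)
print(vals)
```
[3, 5, 87]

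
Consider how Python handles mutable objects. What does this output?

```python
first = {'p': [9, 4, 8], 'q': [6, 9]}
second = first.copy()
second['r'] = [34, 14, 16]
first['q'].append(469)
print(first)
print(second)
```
{'p': [9, 4, 8], 'q': [6, 9, 469]}
{'p': [9, 4, 8], 'q': [6, 9, 469], 'r': [34, 14, 16]}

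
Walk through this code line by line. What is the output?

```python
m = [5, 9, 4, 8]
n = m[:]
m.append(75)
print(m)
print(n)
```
[5, 9, 4, 8, 75]
[5, 9, 4, 8]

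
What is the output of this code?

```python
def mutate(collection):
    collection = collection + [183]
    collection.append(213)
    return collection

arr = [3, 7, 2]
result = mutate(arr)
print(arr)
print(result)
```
[3, 7, 2]
[3, 7, 2, 183, 213]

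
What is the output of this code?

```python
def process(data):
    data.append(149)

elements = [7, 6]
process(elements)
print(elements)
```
[7, 6, 149]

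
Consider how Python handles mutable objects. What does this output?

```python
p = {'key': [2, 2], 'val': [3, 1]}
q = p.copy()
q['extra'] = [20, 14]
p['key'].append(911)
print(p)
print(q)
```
{'key': [2, 2, 911], 'val': [3, 1]}
{'key': [2, 2, 911], 'val': [3, 1], 'extra': [20, 14]}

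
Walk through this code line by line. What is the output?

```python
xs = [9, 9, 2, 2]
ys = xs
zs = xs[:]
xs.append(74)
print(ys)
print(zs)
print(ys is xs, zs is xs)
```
[9, 9, 2, 2, 74]
[9, 9, 2, 2]
True False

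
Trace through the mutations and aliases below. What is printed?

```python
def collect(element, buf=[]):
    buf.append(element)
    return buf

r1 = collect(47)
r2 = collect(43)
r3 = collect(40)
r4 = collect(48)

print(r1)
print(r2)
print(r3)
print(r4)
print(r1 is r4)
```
[47, 43, 40, 48]
[47, 43, 40, 48]
[47, 43, 40, 48]
[47, 43, 40, 48]
True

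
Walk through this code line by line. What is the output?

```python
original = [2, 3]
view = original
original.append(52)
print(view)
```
[2, 3, 52]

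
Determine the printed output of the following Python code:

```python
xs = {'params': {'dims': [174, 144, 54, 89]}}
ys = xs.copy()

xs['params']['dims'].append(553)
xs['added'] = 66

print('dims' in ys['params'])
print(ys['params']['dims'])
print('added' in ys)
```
True
[174, 144, 54, 89, 553]
False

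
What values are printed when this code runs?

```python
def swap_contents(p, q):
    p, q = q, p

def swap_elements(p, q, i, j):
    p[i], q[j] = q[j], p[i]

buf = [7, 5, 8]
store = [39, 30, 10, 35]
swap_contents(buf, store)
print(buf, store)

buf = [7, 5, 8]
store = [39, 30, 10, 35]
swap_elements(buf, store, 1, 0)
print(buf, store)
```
[7, 5, 8] [39, 30, 10, 35]
[7, 39, 8] [5, 30, 10, 35]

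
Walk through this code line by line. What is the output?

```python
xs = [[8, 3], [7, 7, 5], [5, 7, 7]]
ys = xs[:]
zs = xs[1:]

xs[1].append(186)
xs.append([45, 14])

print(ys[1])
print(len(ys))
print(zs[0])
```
[7, 7, 5, 186]
3
[7, 7, 5, 186]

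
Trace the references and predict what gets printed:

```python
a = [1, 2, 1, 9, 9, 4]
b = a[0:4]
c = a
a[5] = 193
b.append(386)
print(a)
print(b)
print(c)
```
[1, 2, 1, 9, 9, 193]
[1, 2, 1, 9, 386]
[1, 2, 1, 9, 9, 193]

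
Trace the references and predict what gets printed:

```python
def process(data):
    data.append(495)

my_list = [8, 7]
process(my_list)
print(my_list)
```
[8, 7, 495]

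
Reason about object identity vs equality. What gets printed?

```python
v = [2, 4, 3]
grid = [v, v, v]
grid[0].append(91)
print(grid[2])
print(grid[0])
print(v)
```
[2, 4, 3, 91]
[2, 4, 3, 91]
[2, 4, 3, 91]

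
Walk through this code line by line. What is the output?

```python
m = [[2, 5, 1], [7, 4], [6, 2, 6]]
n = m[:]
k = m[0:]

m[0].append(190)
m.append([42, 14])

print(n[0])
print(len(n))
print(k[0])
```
[2, 5, 1, 190]
3
[2, 5, 1, 190]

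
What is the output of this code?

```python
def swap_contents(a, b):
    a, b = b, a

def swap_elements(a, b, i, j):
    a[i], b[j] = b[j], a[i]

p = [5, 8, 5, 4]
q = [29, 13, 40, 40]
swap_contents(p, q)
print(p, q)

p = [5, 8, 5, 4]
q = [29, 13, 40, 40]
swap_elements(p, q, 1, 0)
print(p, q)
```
[5, 8, 5, 4] [29, 13, 40, 40]
[5, 29, 5, 4] [8, 13, 40, 40]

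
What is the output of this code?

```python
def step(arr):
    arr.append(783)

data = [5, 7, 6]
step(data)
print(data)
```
[5, 7, 6, 783]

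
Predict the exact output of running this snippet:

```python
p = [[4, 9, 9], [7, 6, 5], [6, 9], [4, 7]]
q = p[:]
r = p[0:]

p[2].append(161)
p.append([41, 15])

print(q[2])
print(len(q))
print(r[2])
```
[6, 9, 161]
4
[6, 9, 161]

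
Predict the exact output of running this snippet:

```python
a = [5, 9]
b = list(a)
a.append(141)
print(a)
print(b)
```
[5, 9, 141]
[5, 9]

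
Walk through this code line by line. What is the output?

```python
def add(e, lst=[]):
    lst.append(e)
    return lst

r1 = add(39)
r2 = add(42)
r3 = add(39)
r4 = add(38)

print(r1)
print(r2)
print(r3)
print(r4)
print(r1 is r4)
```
[39, 42, 39, 38]
[39, 42, 39, 38]
[39, 42, 39, 38]
[39, 42, 39, 38]
True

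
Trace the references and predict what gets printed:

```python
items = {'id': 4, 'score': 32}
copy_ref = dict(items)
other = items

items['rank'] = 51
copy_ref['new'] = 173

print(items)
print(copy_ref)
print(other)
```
{'id': 4, 'score': 32, 'rank': 51}
{'id': 4, 'score': 32, 'new': 173}
{'id': 4, 'score': 32, 'rank': 51}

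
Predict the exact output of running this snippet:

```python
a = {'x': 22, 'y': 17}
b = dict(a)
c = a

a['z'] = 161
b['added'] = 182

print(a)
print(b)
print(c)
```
{'x': 22, 'y': 17, 'z': 161}
{'x': 22, 'y': 17, 'added': 182}
{'x': 22, 'y': 17, 'z': 161}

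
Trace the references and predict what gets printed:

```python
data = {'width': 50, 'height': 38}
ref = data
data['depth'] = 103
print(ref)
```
{'width': 50, 'height': 38, 'depth': 103}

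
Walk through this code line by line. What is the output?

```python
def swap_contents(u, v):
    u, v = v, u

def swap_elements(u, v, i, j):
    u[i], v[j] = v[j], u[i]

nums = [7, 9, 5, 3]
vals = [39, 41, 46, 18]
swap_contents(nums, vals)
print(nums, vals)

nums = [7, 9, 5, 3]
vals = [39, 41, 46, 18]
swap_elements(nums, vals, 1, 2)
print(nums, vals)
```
[7, 9, 5, 3] [39, 41, 46, 18]
[7, 46, 5, 3] [39, 41, 9, 18]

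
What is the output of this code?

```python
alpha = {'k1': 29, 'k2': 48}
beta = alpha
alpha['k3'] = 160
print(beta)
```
{'k1': 29, 'k2': 48, 'k3': 160}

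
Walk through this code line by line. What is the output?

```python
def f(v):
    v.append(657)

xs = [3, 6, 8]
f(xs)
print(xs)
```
[3, 6, 8, 657]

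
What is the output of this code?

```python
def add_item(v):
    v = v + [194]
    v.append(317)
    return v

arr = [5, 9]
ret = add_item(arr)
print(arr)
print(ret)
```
[5, 9]
[5, 9, 194, 317]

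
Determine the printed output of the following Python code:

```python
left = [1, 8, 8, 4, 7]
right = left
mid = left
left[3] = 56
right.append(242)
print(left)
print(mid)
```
[1, 8, 8, 56, 7, 242]
[1, 8, 8, 56, 7, 242]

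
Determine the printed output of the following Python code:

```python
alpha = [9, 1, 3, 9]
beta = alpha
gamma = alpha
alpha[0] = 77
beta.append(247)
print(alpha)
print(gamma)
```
[77, 1, 3, 9, 247]
[77, 1, 3, 9, 247]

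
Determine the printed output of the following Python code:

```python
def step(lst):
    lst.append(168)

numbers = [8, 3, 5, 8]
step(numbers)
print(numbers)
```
[8, 3, 5, 8, 168]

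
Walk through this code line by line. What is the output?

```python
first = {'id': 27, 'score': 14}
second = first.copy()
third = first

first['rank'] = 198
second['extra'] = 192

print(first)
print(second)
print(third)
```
{'id': 27, 'score': 14, 'rank': 198}
{'id': 27, 'score': 14, 'extra': 192}
{'id': 27, 'score': 14, 'rank': 198}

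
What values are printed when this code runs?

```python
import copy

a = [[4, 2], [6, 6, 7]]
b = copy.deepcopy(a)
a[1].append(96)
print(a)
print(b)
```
[[4, 2], [6, 6, 7, 96]]
[[4, 2], [6, 6, 7]]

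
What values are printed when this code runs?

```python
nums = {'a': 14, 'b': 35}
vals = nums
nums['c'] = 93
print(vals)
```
{'a': 14, 'b': 35, 'c': 93}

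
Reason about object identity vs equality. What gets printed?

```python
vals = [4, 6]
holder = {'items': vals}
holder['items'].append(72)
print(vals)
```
[4, 6, 72]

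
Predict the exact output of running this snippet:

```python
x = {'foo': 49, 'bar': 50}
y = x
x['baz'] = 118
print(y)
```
{'foo': 49, 'bar': 50, 'baz': 118}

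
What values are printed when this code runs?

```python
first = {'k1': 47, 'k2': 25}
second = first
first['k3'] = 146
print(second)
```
{'k1': 47, 'k2': 25, 'k3': 146}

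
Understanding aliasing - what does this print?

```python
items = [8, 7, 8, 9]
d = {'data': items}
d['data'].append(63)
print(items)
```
[8, 7, 8, 9, 63]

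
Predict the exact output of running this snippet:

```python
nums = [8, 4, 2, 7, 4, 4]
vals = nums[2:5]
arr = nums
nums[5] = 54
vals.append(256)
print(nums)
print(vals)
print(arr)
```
[8, 4, 2, 7, 4, 54]
[2, 7, 4, 256]
[8, 4, 2, 7, 4, 54]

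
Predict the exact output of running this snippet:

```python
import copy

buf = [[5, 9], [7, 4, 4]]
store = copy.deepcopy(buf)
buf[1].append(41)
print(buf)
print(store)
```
[[5, 9], [7, 4, 4, 41]]
[[5, 9], [7, 4, 4]]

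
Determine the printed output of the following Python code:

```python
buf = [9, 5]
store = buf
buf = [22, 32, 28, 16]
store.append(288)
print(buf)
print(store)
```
[22, 32, 28, 16]
[9, 5, 288]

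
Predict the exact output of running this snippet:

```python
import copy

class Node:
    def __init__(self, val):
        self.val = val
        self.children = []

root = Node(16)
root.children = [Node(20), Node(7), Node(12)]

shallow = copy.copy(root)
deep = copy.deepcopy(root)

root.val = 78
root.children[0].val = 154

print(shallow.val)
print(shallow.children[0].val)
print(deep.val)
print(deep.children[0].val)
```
16
154
16
20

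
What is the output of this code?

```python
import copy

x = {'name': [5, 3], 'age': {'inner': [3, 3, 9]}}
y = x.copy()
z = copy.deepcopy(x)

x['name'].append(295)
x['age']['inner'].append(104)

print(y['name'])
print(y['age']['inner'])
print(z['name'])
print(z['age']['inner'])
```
[5, 3, 295]
[3, 3, 9, 104]
[5, 3]
[3, 3, 9]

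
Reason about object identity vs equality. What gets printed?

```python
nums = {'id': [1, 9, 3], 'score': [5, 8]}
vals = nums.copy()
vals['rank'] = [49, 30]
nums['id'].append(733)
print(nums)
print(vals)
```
{'id': [1, 9, 3, 733], 'score': [5, 8]}
{'id': [1, 9, 3, 733], 'score': [5, 8], 'rank': [49, 30]}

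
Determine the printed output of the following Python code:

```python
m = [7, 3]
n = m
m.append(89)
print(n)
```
[7, 3, 89]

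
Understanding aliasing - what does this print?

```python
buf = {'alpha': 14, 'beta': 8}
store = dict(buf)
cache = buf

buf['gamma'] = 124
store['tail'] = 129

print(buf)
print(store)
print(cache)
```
{'alpha': 14, 'beta': 8, 'gamma': 124}
{'alpha': 14, 'beta': 8, 'tail': 129}
{'alpha': 14, 'beta': 8, 'gamma': 124}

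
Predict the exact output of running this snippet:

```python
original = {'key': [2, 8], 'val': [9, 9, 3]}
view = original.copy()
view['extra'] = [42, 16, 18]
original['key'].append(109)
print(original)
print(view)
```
{'key': [2, 8, 109], 'val': [9, 9, 3]}
{'key': [2, 8, 109], 'val': [9, 9, 3], 'extra': [42, 16, 18]}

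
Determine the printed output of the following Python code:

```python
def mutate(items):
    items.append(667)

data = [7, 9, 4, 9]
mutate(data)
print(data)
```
[7, 9, 4, 9, 667]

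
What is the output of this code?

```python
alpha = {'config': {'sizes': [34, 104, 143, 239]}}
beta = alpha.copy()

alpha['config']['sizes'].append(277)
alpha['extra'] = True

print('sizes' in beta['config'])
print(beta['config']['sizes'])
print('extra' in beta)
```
True
[34, 104, 143, 239, 277]
False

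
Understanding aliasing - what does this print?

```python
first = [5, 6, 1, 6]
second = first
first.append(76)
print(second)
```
[5, 6, 1, 6, 76]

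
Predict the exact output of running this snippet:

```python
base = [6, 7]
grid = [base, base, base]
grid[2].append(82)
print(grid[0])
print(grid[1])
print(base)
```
[6, 7, 82]
[6, 7, 82]
[6, 7, 82]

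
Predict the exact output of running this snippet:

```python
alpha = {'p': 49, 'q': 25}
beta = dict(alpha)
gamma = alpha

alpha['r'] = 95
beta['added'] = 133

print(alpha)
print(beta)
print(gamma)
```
{'p': 49, 'q': 25, 'r': 95}
{'p': 49, 'q': 25, 'added': 133}
{'p': 49, 'q': 25, 'r': 95}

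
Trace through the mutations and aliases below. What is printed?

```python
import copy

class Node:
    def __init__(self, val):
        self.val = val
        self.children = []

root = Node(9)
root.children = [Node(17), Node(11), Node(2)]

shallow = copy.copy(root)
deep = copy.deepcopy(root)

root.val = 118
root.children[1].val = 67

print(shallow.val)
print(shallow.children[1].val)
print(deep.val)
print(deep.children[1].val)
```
9
67
9
11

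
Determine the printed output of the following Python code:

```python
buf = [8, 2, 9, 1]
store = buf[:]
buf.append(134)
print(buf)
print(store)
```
[8, 2, 9, 1, 134]
[8, 2, 9, 1]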